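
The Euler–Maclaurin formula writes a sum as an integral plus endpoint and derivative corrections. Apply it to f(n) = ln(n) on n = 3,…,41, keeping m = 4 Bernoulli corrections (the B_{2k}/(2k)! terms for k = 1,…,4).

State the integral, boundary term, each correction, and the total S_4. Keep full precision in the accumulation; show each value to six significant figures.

S_4 ≈ 113.341

Integral: ∫_3^41 ln(x) dx = 110.961.
Endpoint term: (f(3) + f(41))/2 = (1.09861 + 3.71357)/2 = 2.40609.
So far: 113.367.
k=1: B_{2}/(2)! × [f^{(1)}(41) − f^{(1)}(3)] = 1/12 × (0.0243902 − 0.333333) = -0.0257453.
After k=1: 113.341.
k=2: B_{4}/(4)! × [f^{(3)}(41) − f^{(3)}(3)] = −1/720 × (2.90187e-05 − 0.0740741) = 0.000102840.
After k=2: 113.341.
k=3: B_{6}/(6)! × [f^{(5)}(41) − f^{(5)}(3)] = 1/30240 × (2.07153e-07 − 0.0987654) = -3.26605e-06.
After k=3: 113.341.
k=4: B_{8}/(8)! × [f^{(7)}(41) − f^{(7)}(3)] = −1/1209600 × (3.69697e-09 − 0.329218) = 2.72171e-07.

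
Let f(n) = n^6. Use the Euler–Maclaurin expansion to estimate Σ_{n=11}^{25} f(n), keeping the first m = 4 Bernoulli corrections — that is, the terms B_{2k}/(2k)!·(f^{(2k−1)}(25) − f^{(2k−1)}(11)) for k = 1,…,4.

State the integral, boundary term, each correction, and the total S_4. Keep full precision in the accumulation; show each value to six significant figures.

The integral term ∫_11^25 x^6 dx = 8.69147e+08.
½[f(11) + f(25)] = ½[1.77156e+06 + 2.44141e+08] = 1.22956e+08.
Integral + boundary = 9.92103e+08.
Correction k=1: B_{2}/2! · (f^{(1)}(25) − f^{(1)}(11)) = 1/12 · (5.85938e+07 − 966306) = 4.80229e+06.
Running total after k=1: 9.96905e+08.
Correction k=2: B_{4}/4! · (f^{(3)}(25) − f^{(3)}(11)) = −1/720 · (1.87500e+06 − 159720) = -2382.33.
Running total after k=2: 9.96903e+08.
Correction k=3: B_{6}/6! · (f^{(5)}(25) − f^{(5)}(11)) = 1/30240 · (18000.0 − 7920.00) = 0.333333.
Running total after k=3: 9.96903e+08.
Correction k=4: B_{8}/8! · (f^{(7)}(25) − f^{(7)}(11)) = −1/1209600 · (0.00000 − 0.00000) = 0.00000.

S_4 ≈ 9.96903e+08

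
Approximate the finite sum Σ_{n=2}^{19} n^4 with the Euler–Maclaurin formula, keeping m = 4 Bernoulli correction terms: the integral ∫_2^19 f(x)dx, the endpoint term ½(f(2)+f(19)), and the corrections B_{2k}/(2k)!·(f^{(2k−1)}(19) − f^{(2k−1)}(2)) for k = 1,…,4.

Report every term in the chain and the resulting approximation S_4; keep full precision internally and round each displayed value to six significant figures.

The integral term ∫_2^19 x^4 dx = 495213.
Endpoint term: (f(2) + f(19))/2 = (16.0000 + 130321)/2 = 65168.5.
So far: 560382.
Order-1 term: 1/12 · (27436.0 − 32.0000) = 2283.67.
After k=1: 562666.
Order-2 term: −1/720 · (456.000 − 48.0000) = -0.566667.
After k=2: 562665.
Order-3 term: 1/30240 · (0.00000 − 0.00000) = 0.00000.
After k=3: 562665.
Order-4 term: −1/1209600 · (0.00000 − 0.00000) = 0.00000.

S_4 ≈ 562665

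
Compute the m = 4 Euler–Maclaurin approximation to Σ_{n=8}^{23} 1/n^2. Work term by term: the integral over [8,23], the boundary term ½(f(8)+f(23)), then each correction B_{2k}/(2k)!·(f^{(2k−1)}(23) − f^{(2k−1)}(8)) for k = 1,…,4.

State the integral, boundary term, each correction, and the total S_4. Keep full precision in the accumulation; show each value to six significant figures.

S_4 ≈ 0.0905902

The integral term ∫_8^23 1/x^2 dx = 0.0815217.
Boundary: ½(f(8) + f(23)) = ½(0.0156250 + 0.00189036) = 0.00875768.
Running total after boundary: 0.0902794.
Correction k=1: B_{2}/2! · (f^{(1)}(23) − f^{(1)}(8)) = 1/12 · (-0.000164379 − (-0.00390625)) = 0.000311823.
Partial sum through k=1: 0.0905912.
Correction k=2: B_{4}/4! · (f^{(3)}(23) − f^{(3)}(8)) = −1/720 · (-3.72883e-06 − (-0.000732422)) = -1.01207e-06.
Partial sum through k=2: 0.0905902.
Correction k=3: B_{6}/6! · (f^{(5)}(23) − f^{(5)}(8)) = 1/30240 · (-2.11465e-07 − (-0.000343323)) = 1.13463e-08.
Partial sum through k=3: 0.0905902.
Correction k=4: B_{8}/8! · (f^{(7)}(23) − f^{(7)}(8)) = −1/1209600 · (-2.23857e-08 − (-0.000300407)) = -2.48334e-10.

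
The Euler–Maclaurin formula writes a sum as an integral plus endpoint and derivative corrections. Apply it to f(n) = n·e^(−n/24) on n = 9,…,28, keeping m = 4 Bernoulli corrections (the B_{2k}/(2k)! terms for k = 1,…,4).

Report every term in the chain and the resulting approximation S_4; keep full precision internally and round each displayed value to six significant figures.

S_4 ≈ 163.114

Integral: ∫_9^28 x·e^(−x/24) dx = 155.702.
Boundary: ½(f(9) + f(28)) = ½(6.18560 + 8.71929) = 7.45245.
Running total after boundary: 163.154.
Correction k=1: B_{2}/2! · (f^{(1)}(28) − f^{(1)}(9)) = 1/12 · (-0.0519005 − 0.429556) = -0.0401214.
Partial sum through k=1: 163.114.
Correction k=2: B_{4}/4! · (f^{(3)}(28) − f^{(3)}(9)) = −1/720 · (0.000991156 − 0.00313218) = 2.97364e-06.
Partial sum through k=2: 163.114.
Correction k=3: B_{6}/6! · (f^{(5)}(28) − f^{(5)}(9)) = 1/30240 · (3.59795e-06 − 9.58090e-06) = -1.97849e-10.
Partial sum through k=3: 163.114.
Correction k=4: B_{8}/8! · (f^{(7)}(28) − f^{(7)}(9)) = −1/1209600 · (9.50544e-09 − 2.38264e-08) = 1.18394e-14.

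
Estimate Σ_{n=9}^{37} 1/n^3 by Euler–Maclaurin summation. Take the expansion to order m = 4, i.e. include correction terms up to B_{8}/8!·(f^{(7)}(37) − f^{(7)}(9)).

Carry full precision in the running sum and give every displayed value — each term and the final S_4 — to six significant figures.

The integral term ∫_9^37 1/x^3 dx = 0.00580761.
Boundary: ½(f(9) + f(37)) = ½(0.00137174 + 1.97422e-05) = 0.000695742.
Running total after boundary: 0.00650335.
Order-1 term: 1/12 · (-1.60072e-06 − (-0.000457247)) = 3.79706e-05.
After k=1: 0.00654132.
Order-2 term: −1/720 · (-2.33852e-08 − (-0.000112901)) = -1.56774e-07.
After k=2: 0.00654117.
Order-3 term: 1/30240 · (-7.17442e-10 − (-5.85410e-05)) = 1.93586e-09.
After k=3: 0.00654117.
Order-4 term: −1/1209600 · (-3.77325e-11 − (-5.20365e-05)) = -4.30195e-11.

S_4 ≈ 0.00654117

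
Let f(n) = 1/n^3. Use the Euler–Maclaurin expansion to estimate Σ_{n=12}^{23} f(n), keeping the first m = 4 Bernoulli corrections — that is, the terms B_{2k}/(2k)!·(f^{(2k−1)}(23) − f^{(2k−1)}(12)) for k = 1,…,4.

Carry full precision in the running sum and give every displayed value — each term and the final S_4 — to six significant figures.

S_4 ≈ 0.00286863

Integral: ∫_12^23 1/x^3 dx = 0.00252704.
½[f(12) + f(23)] = ½[0.000578704 + 8.21895e-05] = 0.000330447.
Running total after boundary: 0.00285749.
Order-1 term: 1/12 · (-1.07204e-05 − (-0.000144676)) = 1.11630e-05.
Running total after k=1: 0.00286865.
Order-2 term: −1/720 · (-4.05307e-07 − (-2.00939e-05)) = -2.73452e-08.
Running total after k=2: 0.00286862.
Order-3 term: 1/30240 · (-3.21794e-08 − (-5.86071e-06)) = 1.92743e-10.
Running total after k=3: 0.00286863.
Order-4 term: −1/1209600 · (-4.37980e-09 − (-2.93036e-06)) = -2.41896e-12.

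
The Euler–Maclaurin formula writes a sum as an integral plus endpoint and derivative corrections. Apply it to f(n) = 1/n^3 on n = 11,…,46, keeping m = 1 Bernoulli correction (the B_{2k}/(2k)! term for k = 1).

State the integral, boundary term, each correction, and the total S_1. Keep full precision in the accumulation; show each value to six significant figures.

S_1 ≈ 0.00429375

Integral: ∫_11^46 1/x^3 dx = 0.00389594.
½[f(11) + f(46)] = ½[0.000751315 + 1.02737e-05] = 0.000380794.
Running total after boundary: 0.00427673.
k=1: B_{2}/(2)! × [f^{(1)}(46) − f^{(1)}(11)] = 1/12 × (-6.70023e-07 − (-0.000204904)) = 1.70195e-05.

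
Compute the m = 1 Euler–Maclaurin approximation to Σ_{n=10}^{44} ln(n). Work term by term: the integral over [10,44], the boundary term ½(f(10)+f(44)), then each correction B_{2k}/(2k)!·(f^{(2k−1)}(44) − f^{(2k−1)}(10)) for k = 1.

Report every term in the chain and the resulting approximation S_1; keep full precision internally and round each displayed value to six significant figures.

∫_10^44 ln(x) dx evaluates to 109.478.
Endpoint term: (f(10) + f(44))/2 = (2.30259 + 3.78419)/2 = 3.04339.
Integral + boundary = 112.522.
Order-1 term: 1/12 · (0.0227273 − 0.100000) = -0.00643939.

S_1 ≈ 112.515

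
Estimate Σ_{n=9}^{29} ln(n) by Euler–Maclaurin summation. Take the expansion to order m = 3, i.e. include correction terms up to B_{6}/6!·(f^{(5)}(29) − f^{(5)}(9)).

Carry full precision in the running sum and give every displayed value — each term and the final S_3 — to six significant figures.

∫_9^29 ln(x) dx evaluates to 57.8766.
Endpoint term: (f(9) + f(29))/2 = (2.19722 + 3.36730)/2 = 2.78226.
Integral + boundary = 60.6588.
k=1: B_{2}/(2)! × [f^{(1)}(29) − f^{(1)}(9)] = 1/12 × (0.0344828 − 0.111111) = -0.00638570.
After k=1: 60.6524.
k=2: B_{4}/(4)! × [f^{(3)}(29) − f^{(3)}(9)] = −1/720 × (8.20042e-05 − 0.00274348) = 3.69650e-06.
After k=2: 60.6524.
k=3: B_{6}/(6)! × [f^{(5)}(29) − f^{(5)}(9)] = 1/30240 × (1.17010e-06 − 0.000406442) = -1.34019e-08.

S_3 ≈ 60.6524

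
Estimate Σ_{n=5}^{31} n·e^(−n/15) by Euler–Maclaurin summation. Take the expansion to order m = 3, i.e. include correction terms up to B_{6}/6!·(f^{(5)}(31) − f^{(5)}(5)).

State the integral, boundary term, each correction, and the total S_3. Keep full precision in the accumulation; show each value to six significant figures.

S_3 ≈ 131.303

The integral term ∫_5^31 x·e^(−x/15) dx = 127.600.
Endpoint term: (f(5) + f(31))/2 = (3.58266 + 3.92482)/2 = 3.75374.
Integral + boundary = 131.354.
Correction k=1: B_{2}/2! · (f^{(1)}(31) − f^{(1)}(5)) = 1/12 · (-0.135048 − 0.477688) = -0.0510613.
Running total after k=1: 131.303.
Correction k=2: B_{4}/4! · (f^{(3)}(31) − f^{(3)}(5)) = −1/720 · (0.000525185 − 0.00849222) = 1.10653e-05.
Running total after k=2: 131.303.
Correction k=3: B_{6}/6! · (f^{(5)}(31) − f^{(5)}(5)) = 1/30240 · (7.33592e-06 − 6.60506e-05) = -1.94162e-09.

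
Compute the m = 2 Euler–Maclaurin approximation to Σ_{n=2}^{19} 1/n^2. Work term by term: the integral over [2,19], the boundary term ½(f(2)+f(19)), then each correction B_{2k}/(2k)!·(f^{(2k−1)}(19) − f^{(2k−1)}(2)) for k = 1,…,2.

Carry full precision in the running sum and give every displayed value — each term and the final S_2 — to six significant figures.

S_2 ≈ 0.593521

Integral: ∫_2^19 1/x^2 dx = 0.447368.
½[f(2) + f(19)] = ½[0.250000 + 0.00277008] = 0.126385.
Integral + boundary = 0.573753.
Correction k=1: B_{2}/2! · (f^{(1)}(19) − f^{(1)}(2)) = 1/12 · (-0.000291588 − (-0.250000)) = 0.0208090.
After k=1: 0.594562.
Correction k=2: B_{4}/4! · (f^{(3)}(19) − f^{(3)}(2)) = −1/720 · (-9.69267e-06 − (-0.750000)) = -0.00104165.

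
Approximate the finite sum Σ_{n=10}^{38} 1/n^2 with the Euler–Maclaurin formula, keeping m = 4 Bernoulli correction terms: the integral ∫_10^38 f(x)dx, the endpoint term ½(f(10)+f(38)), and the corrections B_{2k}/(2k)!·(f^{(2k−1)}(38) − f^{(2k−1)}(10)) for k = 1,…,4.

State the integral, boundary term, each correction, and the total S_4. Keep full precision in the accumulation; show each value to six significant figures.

Integral: ∫_10^38 1/x^2 dx = 0.0736842.
Endpoint term: (f(10) + f(38))/2 = (0.0100000 + 0.000692521)/2 = 0.00534626.
Integral + boundary = 0.0790305.
Correction k=1: B_{2}/2! · (f^{(1)}(38) − f^{(1)}(10)) = 1/12 · (-3.64485e-05 − (-0.00200000)) = 0.000163629.
After k=1: 0.0791941.
Correction k=2: B_{4}/4! · (f^{(3)}(38) − f^{(3)}(10)) = −1/720 · (-3.02896e-07 − (-0.000240000)) = -3.32913e-07.
After k=2: 0.0791938.
Correction k=3: B_{6}/6! · (f^{(5)}(38) − f^{(5)}(10)) = 1/30240 · (-6.29285e-09 − (-7.20000e-05)) = 2.38074e-09.
After k=3: 0.0791938.
Correction k=4: B_{8}/8! · (f^{(7)}(38) − f^{(7)}(10)) = −1/1209600 · (-2.44044e-10 − (-4.03200e-05)) = -3.33331e-11.

S_4 ≈ 0.0791938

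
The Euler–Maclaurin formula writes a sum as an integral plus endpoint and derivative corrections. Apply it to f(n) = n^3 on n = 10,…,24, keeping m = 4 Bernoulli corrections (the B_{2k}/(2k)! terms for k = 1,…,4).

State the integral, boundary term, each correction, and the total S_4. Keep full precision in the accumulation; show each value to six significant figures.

S_4 ≈ 87975.0

∫_10^24 x^3 dx evaluates to 80444.0.
½[f(10) + f(24)] = ½[1000.00 + 13824.0] = 7412.00.
Integral + boundary = 87856.0.
Order-1 term: 1/12 · (1728.00 − 300.000) = 119.000.
Partial sum through k=1: 87975.0.
Order-2 term: −1/720 · (6.00000 − 6.00000) = 0.00000.
Partial sum through k=2: 87975.0.
Order-3 term: 1/30240 · (0.00000 − 0.00000) = 0.00000.
Partial sum through k=3: 87975.0.
Order-4 term: −1/1209600 · (0.00000 − 0.00000) = 0.00000.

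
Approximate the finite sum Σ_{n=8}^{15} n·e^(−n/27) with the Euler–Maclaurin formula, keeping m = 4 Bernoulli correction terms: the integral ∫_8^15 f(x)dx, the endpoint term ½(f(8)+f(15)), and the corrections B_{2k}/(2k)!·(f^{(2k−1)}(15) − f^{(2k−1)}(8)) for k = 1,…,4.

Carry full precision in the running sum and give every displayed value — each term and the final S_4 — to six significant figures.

S_4 ≈ 59.2896

Integral: ∫_8^15 x·e^(−x/27) dx = 52.0345.
Boundary: ½(f(8) + f(15)) = ½(5.94854 + 8.60630) = 7.27742.
Running total after boundary: 59.3119.
Order-1 term: 1/12 · (0.255002 − 0.523251) = -0.0223541.
Running total after k=1: 59.2896.
Order-2 term: −1/720 · (0.00192388 − 0.00275773) = 1.15813e-06.
Running total after k=2: 59.2896.
Order-3 term: 1/30240 · (4.79830e-06 − 6.58120e-06) = -5.89582e-11.
Running total after k=3: 59.2896.
Order-4 term: −1/1209600 · (9.54395e-09 − 1.28663e-08) = 2.74662e-15.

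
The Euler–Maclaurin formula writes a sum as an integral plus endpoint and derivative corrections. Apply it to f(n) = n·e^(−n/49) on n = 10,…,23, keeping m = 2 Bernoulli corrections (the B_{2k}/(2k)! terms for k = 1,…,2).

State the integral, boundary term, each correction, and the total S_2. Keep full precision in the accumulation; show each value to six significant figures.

S_2 ≈ 162.193

The integral term ∫_10^23 x·e^(−x/49) dx = 150.951.
Boundary: ½(f(10) + f(23)) = ½(8.15396 + 14.3839) = 11.2689.
Running total after boundary: 162.220.
k=1: B_{2}/(2)! × [f^{(1)}(23) − f^{(1)}(10)] = 1/12 × (0.331837 − 0.648988) = -0.0264293.
Running total after k=1: 162.193.
k=2: B_{4}/(4)! × [f^{(3)}(23) − f^{(3)}(10)] = −1/720 × (0.000659145 − 0.000949513) = 4.03289e-07.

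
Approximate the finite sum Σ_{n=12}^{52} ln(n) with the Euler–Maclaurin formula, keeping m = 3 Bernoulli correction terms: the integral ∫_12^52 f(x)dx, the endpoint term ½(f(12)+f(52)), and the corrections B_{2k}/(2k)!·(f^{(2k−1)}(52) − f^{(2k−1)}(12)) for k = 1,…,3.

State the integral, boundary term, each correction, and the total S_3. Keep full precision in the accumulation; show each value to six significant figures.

Integral: ∫_12^52 ln(x) dx = 135.646.
Boundary: ½(f(12) + f(52)) = ½(2.48491 + 3.95124) = 3.21808.
So far: 138.864.
k=1: B_{2}/(2)! × [f^{(1)}(52) − f^{(1)}(12)] = 1/12 × (0.0192308 − 0.0833333) = -0.00534188.
Partial sum through k=1: 138.859.
k=2: B_{4}/(4)! × [f^{(3)}(52) − f^{(3)}(12)] = −1/720 × (1.42239e-05 − 0.00115741) = 1.58775e-06.
Partial sum through k=2: 138.859.
k=3: B_{6}/(6)! × [f^{(5)}(52) − f^{(5)}(12)] = 1/30240 × (6.31240e-08 − 9.64506e-05) = -3.18742e-09.

S_3 ≈ 138.859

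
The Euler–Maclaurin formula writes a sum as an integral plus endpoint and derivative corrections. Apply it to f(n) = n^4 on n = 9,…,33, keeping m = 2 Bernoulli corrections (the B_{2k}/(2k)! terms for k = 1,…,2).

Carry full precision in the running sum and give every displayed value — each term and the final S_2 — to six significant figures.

S_2 ≈ 8.42324e+06

Integral: ∫_9^33 x^4 dx = 7.81527e+06.
½[f(9) + f(33)] = ½[6561.00 + 1.18592e+06] = 596241.
So far: 8.41151e+06.
Correction k=1: B_{2}/2! · (f^{(1)}(33) − f^{(1)}(9)) = 1/12 · (143748 − 2916.00) = 11736.0.
Partial sum through k=1: 8.42325e+06.
Correction k=2: B_{4}/4! · (f^{(3)}(33) − f^{(3)}(9)) = −1/720 · (792.000 − 216.000) = -0.800000.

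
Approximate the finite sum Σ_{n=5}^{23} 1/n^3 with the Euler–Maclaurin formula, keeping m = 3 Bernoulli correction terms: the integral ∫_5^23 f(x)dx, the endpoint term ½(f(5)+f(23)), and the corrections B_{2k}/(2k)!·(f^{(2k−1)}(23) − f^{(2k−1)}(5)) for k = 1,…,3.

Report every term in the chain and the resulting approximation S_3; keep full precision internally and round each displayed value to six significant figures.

S_3 ≈ 0.0234899

The integral term ∫_5^23 1/x^3 dx = 0.0190548.
Boundary: ½(f(5) + f(23)) = ½(0.00800000 + 8.21895e-05) = 0.00404109.
Integral + boundary = 0.0230959.
Correction k=1: B_{2}/2! · (f^{(1)}(23) − f^{(1)}(5)) = 1/12 · (-1.07204e-05 − (-0.00480000)) = 0.000399107.
After k=1: 0.0234950.
Correction k=2: B_{4}/4! · (f^{(3)}(23) − f^{(3)}(5)) = −1/720 · (-4.05307e-07 − (-0.00384000)) = -5.33277e-06.
After k=2: 0.0234897.
Correction k=3: B_{6}/6! · (f^{(5)}(23) − f^{(5)}(5)) = 1/30240 · (-3.21794e-08 − (-0.00645120)) = 2.13332e-07.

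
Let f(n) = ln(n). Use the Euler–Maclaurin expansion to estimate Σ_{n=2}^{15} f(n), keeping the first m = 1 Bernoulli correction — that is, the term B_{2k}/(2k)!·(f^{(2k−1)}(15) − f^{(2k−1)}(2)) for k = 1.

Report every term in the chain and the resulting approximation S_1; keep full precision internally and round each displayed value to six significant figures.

The integral term ∫_2^15 ln(x) dx = 26.2345.
½[f(2) + f(15)] = ½[0.693147 + 2.70805] = 1.70060.
So far: 27.9351.
Correction k=1: B_{2}/2! · (f^{(1)}(15) − f^{(1)}(2)) = 1/12 · (0.0666667 − 0.500000) = -0.0361111.

S_1 ≈ 27.8989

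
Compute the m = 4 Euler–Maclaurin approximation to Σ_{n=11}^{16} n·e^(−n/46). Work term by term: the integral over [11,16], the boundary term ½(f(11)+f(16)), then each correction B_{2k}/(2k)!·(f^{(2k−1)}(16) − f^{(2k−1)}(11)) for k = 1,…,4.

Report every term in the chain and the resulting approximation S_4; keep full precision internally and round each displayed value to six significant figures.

S_4 ≈ 60.1567

Integral: ∫_11^16 x·e^(−x/46) dx = 50.1883.
Boundary: ½(f(11) + f(16)) = ½(8.66043 + 11.2995) = 9.97999.
So far: 60.1683.
Order-1 term: 1/12 · (0.460579 − 0.599042) = -0.0115385.
After k=1: 60.1567.
Order-2 term: −1/720 · (0.000885171 − 0.00102725) = 1.97335e-07.
After k=2: 60.1567.
Order-3 term: 1/30240 · (7.33780e-07 − 8.37147e-07) = -3.41825e-12.
After k=3: 60.1567.
Order-4 term: −1/1209600 · (4.95858e-10 − 5.61827e-10) = 5.45375e-17.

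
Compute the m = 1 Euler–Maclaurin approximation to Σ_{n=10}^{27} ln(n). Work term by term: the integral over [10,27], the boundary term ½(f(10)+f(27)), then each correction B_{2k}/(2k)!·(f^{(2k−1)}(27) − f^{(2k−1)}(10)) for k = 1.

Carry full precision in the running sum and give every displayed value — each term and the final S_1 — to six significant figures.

∫_10^27 ln(x) dx evaluates to 48.9617.
Endpoint term: (f(10) + f(27))/2 = (2.30259 + 3.29584)/2 = 2.79921.
Integral + boundary = 51.7610.
Order-1 term: 1/12 · (0.0370370 − 0.100000) = -0.00524691.

S_1 ≈ 51.7557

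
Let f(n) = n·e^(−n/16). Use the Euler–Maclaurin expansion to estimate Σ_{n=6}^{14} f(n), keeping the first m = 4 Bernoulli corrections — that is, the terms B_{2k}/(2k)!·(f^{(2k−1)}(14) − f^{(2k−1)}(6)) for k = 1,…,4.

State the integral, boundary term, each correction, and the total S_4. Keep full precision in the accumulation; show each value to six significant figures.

∫_6^14 x·e^(−x/16) dx evaluates to 41.8321.
Boundary: ½(f(6) + f(14)) = ½(4.12374 + 5.83607) = 4.97990.
Integral + boundary = 46.8120.
k=1: B_{2}/(2)! × [f^{(1)}(14) − f^{(1)}(6)] = 1/12 × (0.0521078 − 0.429556) = -0.0314540.
After k=1: 46.7805.
k=2: B_{4}/(4)! × [f^{(3)}(14) − f^{(3)}(6)] = −1/720 × (0.00346028 − 0.00704740) = 4.98211e-06.
After k=2: 46.7805.
k=3: B_{6}/(6)! × [f^{(5)}(14) − f^{(5)}(6)] = 1/30240 × (2.62383e-05 − 4.85033e-05) = -7.36275e-10.
After k=3: 46.7805.
k=4: B_{8}/(8)! × [f^{(7)}(14) − f^{(7)}(6)] = −1/1209600 × (1.52187e-07 − 2.71397e-07) = 9.85532e-14.

S_4 ≈ 46.7805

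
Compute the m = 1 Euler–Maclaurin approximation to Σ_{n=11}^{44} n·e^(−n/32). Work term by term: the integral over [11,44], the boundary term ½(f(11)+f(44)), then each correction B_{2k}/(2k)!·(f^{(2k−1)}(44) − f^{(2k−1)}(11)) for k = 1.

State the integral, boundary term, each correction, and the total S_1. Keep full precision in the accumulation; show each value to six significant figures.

∫_11^44 x·e^(−x/32) dx evaluates to 360.824.
½[f(11) + f(44)] = ½[7.80017 + 11.1249] = 9.46256.
So far: 370.287.
Order-1 term: 1/12 · (-0.0948148 − 0.465351) = -0.0466805.

S_1 ≈ 370.240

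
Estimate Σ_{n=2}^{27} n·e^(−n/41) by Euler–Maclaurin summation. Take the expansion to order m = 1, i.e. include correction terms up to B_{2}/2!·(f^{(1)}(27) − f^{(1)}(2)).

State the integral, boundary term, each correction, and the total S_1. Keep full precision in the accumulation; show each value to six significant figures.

S_1 ≈ 243.851

∫_2^27 x·e^(−x/41) dx evaluates to 235.972.
Boundary: ½(f(2) + f(27)) = ½(1.90478 + 13.9754) = 7.94010.
So far: 243.912.
Order-1 term: 1/12 · (0.176744 − 0.905932) = -0.0607657.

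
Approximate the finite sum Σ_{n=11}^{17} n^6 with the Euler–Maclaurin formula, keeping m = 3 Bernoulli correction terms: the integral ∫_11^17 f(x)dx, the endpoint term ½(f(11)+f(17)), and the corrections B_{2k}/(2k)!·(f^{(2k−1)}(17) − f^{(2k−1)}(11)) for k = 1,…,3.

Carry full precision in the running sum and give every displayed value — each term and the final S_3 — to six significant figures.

∫_11^17 x^6 dx evaluates to 5.58359e+07.
Boundary: ½(f(11) + f(17)) = ½(1.77156e+06 + 2.41376e+07) = 1.29546e+07.
So far: 6.87905e+07.
k=1: B_{2}/(2)! × [f^{(1)}(17) − f^{(1)}(11)] = 1/12 × (8.51914e+06 − 966306) = 629403.
Partial sum through k=1: 6.94199e+07.
k=2: B_{4}/(4)! × [f^{(3)}(17) − f^{(3)}(11)] = −1/720 × (589560 − 159720) = -597.000.
Partial sum through k=2: 6.94193e+07.
k=3: B_{6}/(6)! × [f^{(5)}(17) − f^{(5)}(11)] = 1/30240 × (12240.0 − 7920.00) = 0.142857.

S_3 ≈ 6.94193e+07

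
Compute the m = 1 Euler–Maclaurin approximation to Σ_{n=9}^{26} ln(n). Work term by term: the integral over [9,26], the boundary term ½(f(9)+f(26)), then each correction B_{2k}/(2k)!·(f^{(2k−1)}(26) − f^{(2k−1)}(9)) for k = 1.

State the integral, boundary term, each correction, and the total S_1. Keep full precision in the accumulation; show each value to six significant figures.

Integral: ∫_9^26 ln(x) dx = 47.9355.
½[f(9) + f(26)] = ½[2.19722 + 3.25810] = 2.72766.
Running total after boundary: 50.6631.
k=1: B_{2}/(2)! × [f^{(1)}(26) − f^{(1)}(9)] = 1/12 × (0.0384615 − 0.111111) = -0.00605413.

S_1 ≈ 50.6571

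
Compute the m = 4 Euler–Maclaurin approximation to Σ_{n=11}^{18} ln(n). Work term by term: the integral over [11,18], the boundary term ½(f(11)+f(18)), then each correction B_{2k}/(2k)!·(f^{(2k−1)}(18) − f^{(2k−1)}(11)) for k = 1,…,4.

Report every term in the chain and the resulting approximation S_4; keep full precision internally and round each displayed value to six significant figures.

The integral term ∫_11^18 ln(x) dx = 18.6498.
Endpoint term: (f(11) + f(18))/2 = (2.39790 + 2.89037)/2 = 2.64413.
So far: 21.2940.
k=1: B_{2}/(2)! × [f^{(1)}(18) − f^{(1)}(11)] = 1/12 × (0.0555556 − 0.0909091) = -0.00294613.
After k=1: 21.2910.
k=2: B_{4}/(4)! × [f^{(3)}(18) − f^{(3)}(11)] = −1/720 × (0.000342936 − 0.00150263) = 1.61069e-06.
After k=2: 21.2910.
k=3: B_{6}/(6)! × [f^{(5)}(18) − f^{(5)}(11)] = 1/30240 × (1.27013e-05 − 0.000149021) = -4.50793e-09.
After k=3: 21.2910.
k=4: B_{8}/(8)! × [f^{(7)}(18) − f^{(7)}(11)] = −1/1209600 × (1.17605e-06 − 3.69474e-05) = 2.95729e-11.

S_4 ≈ 21.2910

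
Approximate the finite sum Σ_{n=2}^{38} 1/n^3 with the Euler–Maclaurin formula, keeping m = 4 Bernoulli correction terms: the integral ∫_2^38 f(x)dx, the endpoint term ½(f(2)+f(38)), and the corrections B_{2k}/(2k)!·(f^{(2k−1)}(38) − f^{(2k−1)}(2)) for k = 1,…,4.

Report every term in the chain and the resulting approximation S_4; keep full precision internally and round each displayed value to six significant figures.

S_4 ≈ 0.201665

Integral: ∫_2^38 1/x^3 dx = 0.124654.
½[f(2) + f(38)] = ½[0.125000 + 1.82242e-05] = 0.0625091.
Integral + boundary = 0.187163.
k=1: B_{2}/(2)! × [f^{(1)}(38) − f^{(1)}(2)] = 1/12 × (-1.43876e-06 − (-0.187500)) = 0.0156249.
After k=1: 0.202788.
k=2: B_{4}/(4)! × [f^{(3)}(38) − f^{(3)}(2)] = −1/720 × (-1.99274e-08 − (-0.937500)) = -0.00130208.
After k=2: 0.201486.
k=3: B_{6}/(6)! × [f^{(5)}(38) − f^{(5)}(2)] = 1/30240 × (-5.79605e-10 − (-9.84375)) = 0.000325521.
After k=3: 0.201811.
k=4: B_{8}/(8)! × [f^{(7)}(38) − f^{(7)}(2)] = −1/1209600 × (-2.88999e-11 − (-177.188)) = -0.000146484.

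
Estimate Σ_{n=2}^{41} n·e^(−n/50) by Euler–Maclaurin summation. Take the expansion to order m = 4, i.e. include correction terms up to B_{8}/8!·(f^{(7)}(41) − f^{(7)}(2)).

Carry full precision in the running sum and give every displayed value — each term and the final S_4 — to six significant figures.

S_4 ≈ 504.008

The integral term ∫_2^41 x·e^(−x/50) dx = 494.089.
½[f(2) + f(41)] = ½[1.92158 + 18.0577] = 9.98964.
Integral + boundary = 504.078.
k=1: B_{2}/(2)! × [f^{(1)}(41) − f^{(1)}(2)] = 1/12 × (0.0792777 − 0.922358) = -0.0702567.
After k=1: 504.008.
k=2: B_{4}/(4)! × [f^{(3)}(41) − f^{(3)}(2)] = −1/720 × (0.000384056 − 0.00113757) = 1.04655e-06.
After k=2: 504.008.
k=3: B_{6}/(6)! × [f^{(5)}(41) − f^{(5)}(2)] = 1/30240 × (2.94561e-07 − 7.62482e-07) = -1.54736e-11.
After k=3: 504.008.
k=4: B_{8}/(8)! × [f^{(7)}(41) − f^{(7)}(2)] = −1/1209600 × (1.74200e-10 − 4.27974e-10) = 2.09800e-16.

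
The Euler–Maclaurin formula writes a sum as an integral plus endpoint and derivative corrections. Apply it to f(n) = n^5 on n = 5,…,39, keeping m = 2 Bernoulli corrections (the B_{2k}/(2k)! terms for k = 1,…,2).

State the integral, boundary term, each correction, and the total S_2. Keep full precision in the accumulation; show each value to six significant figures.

∫_5^39 x^5 dx evaluates to 5.86455e+08.
½[f(5) + f(39)] = ½[3125.00 + 9.02242e+07] = 4.51137e+07.
Integral + boundary = 6.31568e+08.
k=1: B_{2}/(2)! × [f^{(1)}(39) − f^{(1)}(5)] = 1/12 × (1.15672e+07 − 3125.00) = 963673.
Partial sum through k=1: 6.32532e+08.
k=2: B_{4}/(4)! × [f^{(3)}(39) − f^{(3)}(5)] = −1/720 × (91260.0 − 1500.00) = -124.667.

S_2 ≈ 6.32532e+08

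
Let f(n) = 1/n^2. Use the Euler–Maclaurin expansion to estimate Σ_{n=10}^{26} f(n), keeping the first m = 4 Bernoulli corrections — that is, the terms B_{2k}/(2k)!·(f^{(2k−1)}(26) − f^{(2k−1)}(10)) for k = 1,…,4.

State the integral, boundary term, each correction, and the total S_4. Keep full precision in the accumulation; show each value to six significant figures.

Integral: ∫_10^26 1/x^2 dx = 0.0615385.
Boundary: ½(f(10) + f(26)) = ½(0.0100000 + 0.00147929) = 0.00573964.
Integral + boundary = 0.0672781.
Order-1 term: 1/12 · (-0.000113792 − (-0.00200000)) = 0.000157184.
Partial sum through k=1: 0.0674353.
Order-2 term: −1/720 · (-2.01997e-06 − (-0.000240000)) = -3.30528e-07.
Partial sum through k=2: 0.0674350.
Order-3 term: 1/30240 · (-8.96436e-08 − (-7.20000e-05)) = 2.37799e-09.
Partial sum through k=3: 0.0674350.
Order-4 term: −1/1209600 · (-7.42609e-09 − (-4.03200e-05)) = -3.33272e-11.

S_4 ≈ 0.0674350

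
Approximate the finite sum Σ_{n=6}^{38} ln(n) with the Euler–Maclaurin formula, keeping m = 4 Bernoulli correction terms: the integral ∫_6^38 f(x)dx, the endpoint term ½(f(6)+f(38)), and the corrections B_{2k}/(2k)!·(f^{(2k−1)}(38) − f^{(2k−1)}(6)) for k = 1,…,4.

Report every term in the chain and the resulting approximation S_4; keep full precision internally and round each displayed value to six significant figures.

The integral term ∫_6^38 ln(x) dx = 95.4777.
Boundary: ½(f(6) + f(38)) = ½(1.79176 + 3.63759) = 2.71467.
Integral + boundary = 98.1924.
Order-1 term: 1/12 · (0.0263158 − 0.166667) = -0.0116959.
After k=1: 98.1807.
Order-2 term: −1/720 · (3.64485e-05 − 0.00925926) = 1.28095e-05.
After k=2: 98.1807.
Order-3 term: 1/30240 · (3.02896e-07 − 0.00308642) = -1.02054e-07.
After k=3: 98.1807.
Order-4 term: −1/1209600 · (6.29285e-09 − 0.00257202) = 2.12633e-09.

S_4 ≈ 98.1807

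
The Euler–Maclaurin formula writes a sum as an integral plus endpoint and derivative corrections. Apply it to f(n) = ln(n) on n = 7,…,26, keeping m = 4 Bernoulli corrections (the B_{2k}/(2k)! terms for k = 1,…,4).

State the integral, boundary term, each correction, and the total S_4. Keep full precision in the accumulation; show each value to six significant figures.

∫_7^26 ln(x) dx evaluates to 52.0891.
½[f(7) + f(26)] = ½[1.94591 + 3.25810] = 2.60200.
So far: 54.6911.
k=1: B_{2}/(2)! × [f^{(1)}(26) − f^{(1)}(7)] = 1/12 × (0.0384615 − 0.142857) = -0.00869963.
After k=1: 54.6824.
k=2: B_{4}/(4)! × [f^{(3)}(26) − f^{(3)}(7)] = −1/720 × (0.000113792 − 0.00583090) = 7.94043e-06.
After k=2: 54.6825.
k=3: B_{6}/(6)! × [f^{(5)}(26) − f^{(5)}(7)] = 1/30240 × (2.01997e-06 − 0.00142798) = -4.71546e-08.
After k=3: 54.6825.
k=4: B_{8}/(8)! × [f^{(7)}(26) − f^{(7)}(7)] = −1/1209600 × (8.96436e-08 − 0.000874271) = 7.22703e-10.

S_4 ≈ 54.6825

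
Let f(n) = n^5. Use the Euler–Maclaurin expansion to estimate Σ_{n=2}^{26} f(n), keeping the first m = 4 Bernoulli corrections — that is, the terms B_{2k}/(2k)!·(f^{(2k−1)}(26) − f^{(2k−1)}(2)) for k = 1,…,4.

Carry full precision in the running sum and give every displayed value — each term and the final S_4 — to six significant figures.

S_4 ≈ 5.76170e+07

Integral: ∫_2^26 x^5 dx = 5.14860e+07.
Boundary: ½(f(2) + f(26)) = ½(32.0000 + 1.18814e+07) = 5.94070e+06.
Integral + boundary = 5.74267e+07.
Correction k=1: B_{2}/2! · (f^{(1)}(26) − f^{(1)}(2)) = 1/12 · (2.28488e+06 − 80.0000) = 190400.
Partial sum through k=1: 5.76171e+07.
Correction k=2: B_{4}/4! · (f^{(3)}(26) − f^{(3)}(2)) = −1/720 · (40560.0 − 240.000) = -56.0000.
Partial sum through k=2: 5.76170e+07.
Correction k=3: B_{6}/6! · (f^{(5)}(26) − f^{(5)}(2)) = 1/30240 · (120.000 − 120.000) = 0.00000.
Partial sum through k=3: 5.76170e+07.
Correction k=4: B_{8}/8! · (f^{(7)}(26) − f^{(7)}(2)) = −1/1209600 · (0.00000 − 0.00000) = 0.00000.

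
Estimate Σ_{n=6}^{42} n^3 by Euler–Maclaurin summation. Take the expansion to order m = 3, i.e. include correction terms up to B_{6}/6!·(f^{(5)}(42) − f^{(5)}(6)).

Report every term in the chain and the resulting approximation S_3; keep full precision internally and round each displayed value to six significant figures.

S_3 ≈ 815184

The integral term ∫_6^42 x^3 dx = 777600.
Boundary: ½(f(6) + f(42)) = ½(216.000 + 74088.0) = 37152.0.
So far: 814752.
Correction k=1: B_{2}/2! · (f^{(1)}(42) − f^{(1)}(6)) = 1/12 · (5292.00 − 108.000) = 432.000.
Partial sum through k=1: 815184.
Correction k=2: B_{4}/4! · (f^{(3)}(42) − f^{(3)}(6)) = −1/720 · (6.00000 − 6.00000) = 0.00000.
Partial sum through k=2: 815184.
Correction k=3: B_{6}/6! · (f^{(5)}(42) − f^{(5)}(6)) = 1/30240 · (0.00000 − 0.00000) = 0.00000.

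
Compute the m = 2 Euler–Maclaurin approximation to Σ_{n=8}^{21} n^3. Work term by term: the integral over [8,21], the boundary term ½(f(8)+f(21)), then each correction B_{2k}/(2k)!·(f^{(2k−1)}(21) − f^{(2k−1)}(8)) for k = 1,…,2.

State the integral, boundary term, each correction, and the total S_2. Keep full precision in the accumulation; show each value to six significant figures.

S_2 ≈ 52577.0

∫_8^21 x^3 dx evaluates to 47596.2.
½[f(8) + f(21)] = ½[512.000 + 9261.00] = 4886.50.
Running total after boundary: 52482.8.
Correction k=1: B_{2}/2! · (f^{(1)}(21) − f^{(1)}(8)) = 1/12 · (1323.00 − 192.000) = 94.2500.
Partial sum through k=1: 52577.0.
Correction k=2: B_{4}/4! · (f^{(3)}(21) − f^{(3)}(8)) = −1/720 · (6.00000 − 6.00000) = 0.00000.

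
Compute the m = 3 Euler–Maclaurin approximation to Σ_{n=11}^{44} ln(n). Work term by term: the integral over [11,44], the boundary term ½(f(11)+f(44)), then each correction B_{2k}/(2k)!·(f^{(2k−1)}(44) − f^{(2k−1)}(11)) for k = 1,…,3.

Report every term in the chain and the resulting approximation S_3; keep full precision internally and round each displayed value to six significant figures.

S_3 ≈ 110.213

∫_11^44 ln(x) dx evaluates to 107.127.
½[f(11) + f(44)] = ½[2.39790 + 3.78419] = 3.09104.
Integral + boundary = 110.219.
Correction k=1: B_{2}/2! · (f^{(1)}(44) − f^{(1)}(11)) = 1/12 · (0.0227273 − 0.0909091) = -0.00568182.
After k=1: 110.213.
Correction k=2: B_{4}/4! · (f^{(3)}(44) − f^{(3)}(11)) = −1/720 · (2.34786e-05 − 0.00150263) = 2.05438e-06.
After k=2: 110.213.
Correction k=3: B_{6}/6! · (f^{(5)}(44) − f^{(5)}(11)) = 1/30240 · (1.45528e-07 − 0.000149021) = -4.92313e-09.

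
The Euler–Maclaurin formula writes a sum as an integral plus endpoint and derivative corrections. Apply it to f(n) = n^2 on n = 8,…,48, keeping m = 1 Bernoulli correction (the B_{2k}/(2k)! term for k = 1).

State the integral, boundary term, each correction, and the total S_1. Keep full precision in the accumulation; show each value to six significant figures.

S_1 ≈ 37884.0

The integral term ∫_8^48 x^2 dx = 36693.3.
½[f(8) + f(48)] = ½[64.0000 + 2304.00] = 1184.00.
Running total after boundary: 37877.3.
k=1: B_{2}/(2)! × [f^{(1)}(48) − f^{(1)}(8)] = 1/12 × (96.0000 − 16.0000) = 6.66667.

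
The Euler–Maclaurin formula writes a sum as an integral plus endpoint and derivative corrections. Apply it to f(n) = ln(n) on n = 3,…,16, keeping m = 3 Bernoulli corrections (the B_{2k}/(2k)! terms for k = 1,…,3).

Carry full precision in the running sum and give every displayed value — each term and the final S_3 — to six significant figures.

The integral term ∫_3^16 ln(x) dx = 28.0656.
Endpoint term: (f(3) + f(16))/2 = (1.09861 + 2.77259)/2 = 1.93560.
Running total after boundary: 30.0012.
k=1: B_{2}/(2)! × [f^{(1)}(16) − f^{(1)}(3)] = 1/12 × (0.0625000 − 0.333333) = -0.0225694.
Partial sum through k=1: 29.9786.
k=2: B_{4}/(4)! × [f^{(3)}(16) − f^{(3)}(3)] = −1/720 × (0.000488281 − 0.0740741) = 0.000102202.
Partial sum through k=2: 29.9787.
k=3: B_{6}/(6)! × [f^{(5)}(16) − f^{(5)}(3)] = 1/30240 × (2.28882e-05 − 0.0987654) = -3.26530e-06.

S_3 ≈ 29.9787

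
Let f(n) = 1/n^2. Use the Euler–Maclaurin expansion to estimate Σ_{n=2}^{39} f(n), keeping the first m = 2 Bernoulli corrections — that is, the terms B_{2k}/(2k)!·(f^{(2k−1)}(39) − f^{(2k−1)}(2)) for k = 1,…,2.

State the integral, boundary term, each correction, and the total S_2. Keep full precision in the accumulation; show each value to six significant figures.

Integral: ∫_2^39 1/x^2 dx = 0.474359.
½[f(2) + f(39)] = ½[0.250000 + 0.000657462] = 0.125329.
Running total after boundary: 0.599688.
k=1: B_{2}/(2)! × [f^{(1)}(39) − f^{(1)}(2)] = 1/12 × (-3.37160e-05 − (-0.250000)) = 0.0208305.
Partial sum through k=1: 0.620518.
k=2: B_{4}/(4)! × [f^{(3)}(39) − f^{(3)}(2)] = −1/720 × (-2.66004e-07 − (-0.750000)) = -0.00104167.

S_2 ≈ 0.619477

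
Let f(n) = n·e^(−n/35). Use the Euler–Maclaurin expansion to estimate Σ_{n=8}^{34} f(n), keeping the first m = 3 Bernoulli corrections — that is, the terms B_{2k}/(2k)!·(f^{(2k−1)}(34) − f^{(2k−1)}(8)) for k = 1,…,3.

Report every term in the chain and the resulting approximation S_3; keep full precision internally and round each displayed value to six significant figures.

S_3 ≈ 292.872

Integral: ∫_8^34 x·e^(−x/35) dx = 283.304.
Boundary: ½(f(8) + f(34)) = ½(6.36536 + 12.8704) = 9.61789.
Integral + boundary = 292.922.
Correction k=1: B_{2}/2! · (f^{(1)}(34) − f^{(1)}(8)) = 1/12 · (0.0108155 − 0.613802) = -0.0502489.
Running total after k=1: 292.872.
Correction k=2: B_{4}/4! · (f^{(3)}(34) − f^{(3)}(8)) = −1/720 · (0.000626857 − 0.00180012) = 1.62953e-06.
Running total after k=2: 292.872.
Correction k=3: B_{6}/6! · (f^{(5)}(34) − f^{(5)}(8)) = 1/30240 · (1.01623e-06 − 2.52993e-06) = -5.00562e-11.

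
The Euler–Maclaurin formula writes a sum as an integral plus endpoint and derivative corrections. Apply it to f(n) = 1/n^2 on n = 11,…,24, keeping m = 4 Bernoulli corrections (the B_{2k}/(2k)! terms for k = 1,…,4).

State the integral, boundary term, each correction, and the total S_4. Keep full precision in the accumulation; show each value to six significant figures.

S_4 ≈ 0.0543557

∫_11^24 1/x^2 dx evaluates to 0.0492424.
Boundary: ½(f(11) + f(24)) = ½(0.00826446 + 0.00173611) = 0.00500029.
So far: 0.0542427.
Order-1 term: 1/12 · (-0.000144676 − (-0.00150263)) = 0.000113163.
After k=1: 0.0543559.
Order-2 term: −1/720 · (-3.01408e-06 − (-0.000149021)) = -2.02788e-07.
After k=2: 0.0543557.
Order-3 term: 1/30240 · (-1.56983e-07 − (-3.69474e-05)) = 1.21661e-09.
After k=3: 0.0543557.
Order-4 term: −1/1209600 · (-1.52623e-08 − (-1.70996e-05)) = -1.41240e-11.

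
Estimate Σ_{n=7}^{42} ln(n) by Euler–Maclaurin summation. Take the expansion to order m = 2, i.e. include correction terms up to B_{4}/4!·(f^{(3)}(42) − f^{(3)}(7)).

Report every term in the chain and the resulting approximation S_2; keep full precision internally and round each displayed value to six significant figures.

S_2 ≈ 111.193

The integral term ∫_7^42 ln(x) dx = 108.361.
½[f(7) + f(42)] = ½[1.94591 + 3.73767] = 2.84179.
Integral + boundary = 111.203.
Order-1 term: 1/12 · (0.0238095 − 0.142857) = -0.00992063.
After k=1: 111.193.
Order-2 term: −1/720 · (2.69949e-05 − 0.00583090) = 8.06098e-06.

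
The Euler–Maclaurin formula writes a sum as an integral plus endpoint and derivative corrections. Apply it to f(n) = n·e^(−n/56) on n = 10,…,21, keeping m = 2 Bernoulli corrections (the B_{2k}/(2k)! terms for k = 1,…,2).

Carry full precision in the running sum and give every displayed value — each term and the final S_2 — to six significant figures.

Integral: ∫_10^21 x·e^(−x/56) dx = 127.981.
Endpoint term: (f(10) + f(21))/2 = (8.36464 + 14.4331)/2 = 11.3989.
So far: 139.380.
Correction k=1: B_{2}/2! · (f^{(1)}(21) − f^{(1)}(10)) = 1/12 · (0.429556 − 0.687096) = -0.0214617.
Partial sum through k=1: 139.358.
Correction k=2: B_{4}/4! · (f^{(3)}(21) − f^{(3)}(10)) = −1/720 · (0.000575298 − 0.000752559) = 2.46196e-07.

S_2 ≈ 139.358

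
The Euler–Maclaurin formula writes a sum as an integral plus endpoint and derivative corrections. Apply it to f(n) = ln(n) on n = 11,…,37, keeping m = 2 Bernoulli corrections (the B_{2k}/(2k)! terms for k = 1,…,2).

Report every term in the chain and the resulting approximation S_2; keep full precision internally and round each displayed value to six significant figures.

∫_11^37 ln(x) dx evaluates to 81.2271.
½[f(11) + f(37)] = ½[2.39790 + 3.61092] = 3.00441.
Running total after boundary: 84.2315.
k=1: B_{2}/(2)! × [f^{(1)}(37) − f^{(1)}(11)] = 1/12 × (0.0270270 − 0.0909091) = -0.00532351.
After k=1: 84.2262.
k=2: B_{4}/(4)! × [f^{(3)}(37) − f^{(3)}(11)] = −1/720 × (3.94843e-05 − 0.00150263) = 2.03215e-06.

S_2 ≈ 84.2262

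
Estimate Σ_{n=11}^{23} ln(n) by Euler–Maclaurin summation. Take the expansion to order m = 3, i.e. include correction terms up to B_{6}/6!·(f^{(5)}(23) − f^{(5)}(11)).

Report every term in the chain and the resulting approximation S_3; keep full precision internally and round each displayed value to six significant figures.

Integral: ∫_11^23 ln(x) dx = 33.7395.
Endpoint term: (f(11) + f(23))/2 = (2.39790 + 3.13549)/2 = 2.76669.
Integral + boundary = 36.5062.
Correction k=1: B_{2}/2! · (f^{(1)}(23) − f^{(1)}(11)) = 1/12 · (0.0434783 − 0.0909091) = -0.00395257.
Partial sum through k=1: 36.5023.
Correction k=2: B_{4}/4! · (f^{(3)}(23) − f^{(3)}(11)) = −1/720 · (0.000164379 − 0.00150263) = 1.85868e-06.
Partial sum through k=2: 36.5023.
Correction k=3: B_{6}/6! · (f^{(5)}(23) − f^{(5)}(11)) = 1/30240 · (3.72883e-06 − 0.000149021) = -4.80464e-09.

S_3 ≈ 36.5023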